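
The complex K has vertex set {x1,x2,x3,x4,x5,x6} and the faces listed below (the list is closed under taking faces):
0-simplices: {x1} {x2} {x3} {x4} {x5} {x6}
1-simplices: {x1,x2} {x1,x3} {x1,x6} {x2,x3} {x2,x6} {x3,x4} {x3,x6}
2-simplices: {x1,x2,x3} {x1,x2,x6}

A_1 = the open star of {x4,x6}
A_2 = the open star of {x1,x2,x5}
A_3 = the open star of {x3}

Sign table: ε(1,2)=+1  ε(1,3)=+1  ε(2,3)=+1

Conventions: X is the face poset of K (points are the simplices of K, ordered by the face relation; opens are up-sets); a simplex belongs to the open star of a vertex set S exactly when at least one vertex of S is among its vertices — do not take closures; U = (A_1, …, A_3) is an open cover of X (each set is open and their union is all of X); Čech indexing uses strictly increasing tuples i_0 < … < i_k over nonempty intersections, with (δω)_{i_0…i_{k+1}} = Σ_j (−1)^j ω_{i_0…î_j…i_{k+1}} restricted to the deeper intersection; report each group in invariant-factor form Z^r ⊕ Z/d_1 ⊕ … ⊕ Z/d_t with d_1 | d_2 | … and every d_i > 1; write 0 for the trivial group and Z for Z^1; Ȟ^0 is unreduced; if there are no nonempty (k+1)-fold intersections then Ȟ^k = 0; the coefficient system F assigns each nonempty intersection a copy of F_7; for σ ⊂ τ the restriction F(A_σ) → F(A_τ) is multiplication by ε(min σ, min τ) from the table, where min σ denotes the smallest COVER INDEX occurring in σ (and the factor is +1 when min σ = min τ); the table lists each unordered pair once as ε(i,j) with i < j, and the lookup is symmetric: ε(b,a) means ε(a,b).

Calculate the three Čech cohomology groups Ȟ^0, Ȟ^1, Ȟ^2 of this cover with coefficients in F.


intersection data:
  A1={{x4},{x6},{x1,x6},{x2,x6},{x3,x4},{x3,x6},{x1,x2,x6}} A2={{x1},{x2},{x5},{x1,x2},{x1,x3},{x1,x6},{x2,x3},{x2,x6},{x1,x2,x3},{x1,x2,x6}} A3={{x3},{x1,x3},{x2,x3},{x3,x4},{x3,x6},{x1,x2,x3}}
  A12={{x1,x6},{x2,x6},{x1,x2,x6}} A13={{x3,x4},{x3,x6}} A23={{x1,x3},{x2,x3},{x1,x2,x3}}
C dims 3,3; δ0: rk_F7 2
Ȟ^0 = (3 − 2) − 0 = 1, so Ȟ^0 ≅ Z/7
Ȟ^1 = (3 − 0) − 2 = 1, so Ȟ^1 ≅ Z/7
Ȟ^2 = (0 − 0) − 0 = 0, so Ȟ^2 ≅ 0

Ȟ^0(U;F) ≅ Z/7, Ȟ^1(U;F) ≅ Z/7 and Ȟ^2(U;F) ≅ 0


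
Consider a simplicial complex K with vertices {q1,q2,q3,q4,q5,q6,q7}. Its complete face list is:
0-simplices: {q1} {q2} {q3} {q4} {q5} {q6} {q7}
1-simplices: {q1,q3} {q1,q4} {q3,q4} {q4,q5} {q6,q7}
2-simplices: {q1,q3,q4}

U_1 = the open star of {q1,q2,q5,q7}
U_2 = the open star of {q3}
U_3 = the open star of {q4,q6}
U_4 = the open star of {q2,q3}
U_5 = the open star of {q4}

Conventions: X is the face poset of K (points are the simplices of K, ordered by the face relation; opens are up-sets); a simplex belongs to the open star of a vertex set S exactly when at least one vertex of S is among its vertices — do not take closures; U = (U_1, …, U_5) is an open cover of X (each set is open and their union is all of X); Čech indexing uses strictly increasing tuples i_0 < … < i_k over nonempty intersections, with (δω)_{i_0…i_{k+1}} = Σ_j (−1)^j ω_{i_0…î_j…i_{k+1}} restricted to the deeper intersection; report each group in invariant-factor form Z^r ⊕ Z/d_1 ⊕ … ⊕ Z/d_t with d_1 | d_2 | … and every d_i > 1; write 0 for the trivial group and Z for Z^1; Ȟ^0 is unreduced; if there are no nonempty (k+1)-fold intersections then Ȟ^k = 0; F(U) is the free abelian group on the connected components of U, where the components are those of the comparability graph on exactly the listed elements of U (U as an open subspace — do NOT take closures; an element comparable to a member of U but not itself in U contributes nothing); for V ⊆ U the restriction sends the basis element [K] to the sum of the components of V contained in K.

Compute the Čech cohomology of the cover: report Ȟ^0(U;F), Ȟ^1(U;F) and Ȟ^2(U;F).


nerve of the cover:
  U1={{q1},{q2},{q5},{q7},{q1,q3},{q1,q4},{q4,q5},{q6,q7},{q1,q3,q4}} U2={{q3},{q1,q3},{q3,q4},{q1,q3,q4}} U3={{q4},{q6},{q1,q4},{q3,q4},{q4,q5},{q6,q7},{q1,q3,q4}} U4={{q2},{q3},{q1,q3},{q3,q4},{q1,q3,q4}} U5={{q4},{q1,q4},{q3,q4},{q4,q5},{q1,q3,q4}}
  U12={{q1,q3},{q1,q3,q4}} U13={{q1,q4},{q4,q5},{q6,q7},{q1,q3,q4}} U14={{q2},{q1,q3},{q1,q3,q4}} U15={{q1,q4},{q4,q5},{q1,q3,q4}} U23={{q3,q4},{q1,q3,q4}} U24={{q3},{q1,q3},{q3,q4},{q1,q3,q4}} U25={{q3,q4},{q1,q3,q4}} U34={{q3,q4},{q1,q3,q4}} U35={{q4},{q1,q4},{q3,q4},{q4,q5},{q1,q3,q4}} U45={{q3,q4},{q1,q3,q4}}
  U123={{q1,q3,q4}} U124={{q1,q3},{q1,q3,q4}} U125={{q1,q3,q4}} U134={{q1,q3,q4}} U135={{q1,q4},{q4,q5},{q1,q3,q4}} U145={{q1,q3,q4}} U234={{q3,q4},{q1,q3,q4}} U235={{q3,q4},{q1,q3,q4}} U245={{q3,q4},{q1,q3,q4}} U345={{q3,q4},{q1,q3,q4}}
  U1234={{q1,q3,q4}} U1235={{q1,q3,q4}} U1245={{q1,q3,q4}} U1345={{q1,q3,q4}} U2345={{q3,q4},{q1,q3,q4}}
  U12345={{q1,q3,q4}}
components per intersection:
  U1: {{q1},{q1,q3},{q1,q4},{q1,q3,q4}} {{q2}} {{q5},{q4,q5}} {{q7},{q6,q7}}
  U2: {{q3},{q1,q3},{q3,q4},{q1,q3,q4}}
  U3: {{q4},{q1,q4},{q3,q4},{q4,q5},{q1,q3,q4}} {{q6},{q6,q7}}
  U4: {{q2}} {{q3},{q1,q3},{q3,q4},{q1,q3,q4}}
  U5: {{q4},{q1,q4},{q3,q4},{q4,q5},{q1,q3,q4}}
  U12: {{q1,q3},{q1,q3,q4}}
  U13: {{q1,q4},{q1,q3,q4}} {{q4,q5}} {{q6,q7}}
  U14: {{q2}} {{q1,q3},{q1,q3,q4}}
  U15: {{q1,q4},{q1,q3,q4}} {{q4,q5}}
  U23: {{q3,q4},{q1,q3,q4}}
  U24: {{q3},{q1,q3},{q3,q4},{q1,q3,q4}}
  U25: {{q3,q4},{q1,q3,q4}}
  U34: {{q3,q4},{q1,q3,q4}}
  U35: {{q4},{q1,q4},{q3,q4},{q4,q5},{q1,q3,q4}}
  U45: {{q3,q4},{q1,q3,q4}}
  U123: {{q1,q3,q4}}
  U124: {{q1,q3},{q1,q3,q4}}
  U125: {{q1,q3,q4}}
  U134: {{q1,q3,q4}}
  U135: {{q1,q4},{q1,q3,q4}} {{q4,q5}}
  U145: {{q1,q3,q4}}
  U234: {{q3,q4},{q1,q3,q4}}
  U235: {{q3,q4},{q1,q3,q4}}
  U245: {{q3,q4},{q1,q3,q4}}
  U345: {{q3,q4},{q1,q3,q4}}
  U1234: {{q1,q3,q4}}
  U1235: {{q1,q3,q4}}
  U1245: {{q1,q3,q4}}
  U1345: {{q1,q3,q4}}
  U2345: {{q3,q4},{q1,q3,q4}}
  U12345: {{q1,q3,q4}}
C dims 10,14,11,5; δ0: rk 7, SNF 1^7; δ1: rk 7, SNF 1^7; δ2: rk 4, SNF 1^4
Ȟ^0 = (10 − 7) − 0 = 3, so Ȟ^0 ≅ Z^3
Ȟ^1 = (14 − 7) − 7 = 0, so Ȟ^1 ≅ 0
Ȟ^2 = (11 − 4) − 7 = 0, so Ȟ^2 ≅ 0

Ȟ^0(U;F) ≅ Z^3, Ȟ^1(U;F) ≅ 0, Ȟ^2(U;F) ≅ 0


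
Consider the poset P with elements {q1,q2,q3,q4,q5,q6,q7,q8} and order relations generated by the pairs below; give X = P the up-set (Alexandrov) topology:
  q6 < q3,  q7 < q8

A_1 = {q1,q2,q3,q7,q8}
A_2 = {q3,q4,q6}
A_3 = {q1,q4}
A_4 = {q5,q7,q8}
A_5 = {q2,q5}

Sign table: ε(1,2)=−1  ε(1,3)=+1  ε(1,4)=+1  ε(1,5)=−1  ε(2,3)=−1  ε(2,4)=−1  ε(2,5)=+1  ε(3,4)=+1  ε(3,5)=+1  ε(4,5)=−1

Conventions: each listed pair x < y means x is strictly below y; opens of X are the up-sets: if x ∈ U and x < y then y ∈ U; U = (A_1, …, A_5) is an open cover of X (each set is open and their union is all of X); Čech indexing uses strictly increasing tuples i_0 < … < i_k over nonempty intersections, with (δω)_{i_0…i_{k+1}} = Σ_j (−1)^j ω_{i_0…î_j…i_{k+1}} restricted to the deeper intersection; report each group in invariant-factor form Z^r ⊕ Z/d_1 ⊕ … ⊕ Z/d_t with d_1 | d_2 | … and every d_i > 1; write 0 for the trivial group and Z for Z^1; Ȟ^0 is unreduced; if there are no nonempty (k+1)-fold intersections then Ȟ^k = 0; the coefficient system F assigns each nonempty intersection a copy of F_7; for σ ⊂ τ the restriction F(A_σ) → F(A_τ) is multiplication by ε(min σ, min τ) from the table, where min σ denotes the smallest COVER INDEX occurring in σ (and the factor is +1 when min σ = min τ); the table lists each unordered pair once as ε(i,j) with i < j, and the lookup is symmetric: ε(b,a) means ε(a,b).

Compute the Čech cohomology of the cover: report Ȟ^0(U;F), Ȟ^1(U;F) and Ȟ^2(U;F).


nonempty overlaps:
  A12={q3} A13={q1} A14={q7,q8} A15={q2} A23={q4} A45={q5}
C dims 5,6; δ0: rk_F7 4
degree 0: 5−4−0 = 1 → Ȟ^0 ≅ Z/7
degree 1: 6−0−4 = 2 → Ȟ^1 ≅ Z/7 ⊕ Z/7
degree 2: 0−0−0 = 0 → Ȟ^2 ≅ 0

Ȟ^0(U;F) ≅ Z/7, Ȟ^1(U;F) ≅ Z/7 ⊕ Z/7 and Ȟ^2(U;F) ≅ 0


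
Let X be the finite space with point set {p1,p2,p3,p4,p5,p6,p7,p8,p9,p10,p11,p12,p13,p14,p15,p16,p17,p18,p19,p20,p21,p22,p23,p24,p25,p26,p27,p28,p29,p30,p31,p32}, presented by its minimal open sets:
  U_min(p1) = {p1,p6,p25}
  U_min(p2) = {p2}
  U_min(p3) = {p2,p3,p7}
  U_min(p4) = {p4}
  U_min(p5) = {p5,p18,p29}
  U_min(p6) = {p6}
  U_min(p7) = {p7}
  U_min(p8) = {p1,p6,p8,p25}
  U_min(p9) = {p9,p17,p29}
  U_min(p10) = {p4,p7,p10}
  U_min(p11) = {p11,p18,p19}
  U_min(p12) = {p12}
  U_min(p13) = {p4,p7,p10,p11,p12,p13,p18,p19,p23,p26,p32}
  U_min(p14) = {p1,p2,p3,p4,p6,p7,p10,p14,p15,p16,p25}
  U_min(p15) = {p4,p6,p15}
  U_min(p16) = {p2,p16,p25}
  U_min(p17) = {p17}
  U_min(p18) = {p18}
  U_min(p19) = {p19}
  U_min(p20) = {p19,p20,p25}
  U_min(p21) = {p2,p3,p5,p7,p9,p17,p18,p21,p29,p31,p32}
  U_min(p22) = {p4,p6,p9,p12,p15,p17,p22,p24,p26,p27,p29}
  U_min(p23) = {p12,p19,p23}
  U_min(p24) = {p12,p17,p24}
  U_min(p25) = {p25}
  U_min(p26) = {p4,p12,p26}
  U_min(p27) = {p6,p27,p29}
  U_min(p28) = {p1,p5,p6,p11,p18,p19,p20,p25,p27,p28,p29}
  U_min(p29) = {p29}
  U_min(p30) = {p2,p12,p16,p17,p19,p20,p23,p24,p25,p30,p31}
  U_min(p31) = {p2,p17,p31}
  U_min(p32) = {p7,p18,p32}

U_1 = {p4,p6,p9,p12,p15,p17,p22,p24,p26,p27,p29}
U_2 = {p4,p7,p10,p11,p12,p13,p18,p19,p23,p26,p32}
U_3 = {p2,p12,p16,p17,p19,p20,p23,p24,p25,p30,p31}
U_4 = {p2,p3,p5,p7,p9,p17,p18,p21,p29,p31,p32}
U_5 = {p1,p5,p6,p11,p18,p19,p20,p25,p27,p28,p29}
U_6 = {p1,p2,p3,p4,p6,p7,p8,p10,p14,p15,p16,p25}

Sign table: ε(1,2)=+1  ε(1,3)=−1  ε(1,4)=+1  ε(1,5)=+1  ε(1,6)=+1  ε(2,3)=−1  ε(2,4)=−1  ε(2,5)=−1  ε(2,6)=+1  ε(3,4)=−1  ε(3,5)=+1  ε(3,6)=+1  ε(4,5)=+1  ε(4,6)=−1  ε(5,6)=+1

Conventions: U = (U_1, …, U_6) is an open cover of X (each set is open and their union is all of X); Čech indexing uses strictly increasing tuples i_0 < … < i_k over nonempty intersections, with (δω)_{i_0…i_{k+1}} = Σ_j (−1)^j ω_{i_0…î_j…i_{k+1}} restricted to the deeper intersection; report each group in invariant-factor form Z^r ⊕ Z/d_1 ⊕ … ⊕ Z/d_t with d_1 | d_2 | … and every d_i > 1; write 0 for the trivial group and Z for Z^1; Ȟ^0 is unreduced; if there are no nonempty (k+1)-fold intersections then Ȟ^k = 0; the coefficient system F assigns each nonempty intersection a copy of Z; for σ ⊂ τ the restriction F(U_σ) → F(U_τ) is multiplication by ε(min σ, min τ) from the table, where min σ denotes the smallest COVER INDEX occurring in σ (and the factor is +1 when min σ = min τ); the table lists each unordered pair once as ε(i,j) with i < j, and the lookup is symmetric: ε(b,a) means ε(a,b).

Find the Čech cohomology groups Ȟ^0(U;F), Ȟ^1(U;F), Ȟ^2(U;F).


nerve of the cover:
  U12={p4,p12,p26} U13={p12,p17,p24} U14={p9,p17,p29} U15={p6,p27,p29} U16={p4,p6,p15} U23={p12,p19,p23} U24={p7,p18,p32} U25={p11,p18,p19} U26={p4,p7,p10} U34={p2,p17,p31} U35={p19,p20,p25} U36={p2,p16,p25} U45={p5,p18,p29} U46={p2,p3,p7} U56={p1,p6,p25}
  U123={p12} U126={p4} U134={p17} U145={p29} U156={p6} U235={p19} U245={p18} U246={p7} U346={p2} U356={p25}
C dims 6,15,10; δ0: rk 6, SNF 1^5·2; δ1: rk 9, SNF 1^9
Ȟ^0 = (6 − 6) − 0 = 0, so Ȟ^0 ≅ 0
Ȟ^1 = (15 − 9) − 6 = 0 plus torsion [2], so Ȟ^1 ≅ Z/2
Ȟ^2 = (10 − 0) − 9 = 1, so Ȟ^2 ≅ Z

Ȟ^0 = 0; Ȟ^1 = Z/2; Ȟ^2 = Z


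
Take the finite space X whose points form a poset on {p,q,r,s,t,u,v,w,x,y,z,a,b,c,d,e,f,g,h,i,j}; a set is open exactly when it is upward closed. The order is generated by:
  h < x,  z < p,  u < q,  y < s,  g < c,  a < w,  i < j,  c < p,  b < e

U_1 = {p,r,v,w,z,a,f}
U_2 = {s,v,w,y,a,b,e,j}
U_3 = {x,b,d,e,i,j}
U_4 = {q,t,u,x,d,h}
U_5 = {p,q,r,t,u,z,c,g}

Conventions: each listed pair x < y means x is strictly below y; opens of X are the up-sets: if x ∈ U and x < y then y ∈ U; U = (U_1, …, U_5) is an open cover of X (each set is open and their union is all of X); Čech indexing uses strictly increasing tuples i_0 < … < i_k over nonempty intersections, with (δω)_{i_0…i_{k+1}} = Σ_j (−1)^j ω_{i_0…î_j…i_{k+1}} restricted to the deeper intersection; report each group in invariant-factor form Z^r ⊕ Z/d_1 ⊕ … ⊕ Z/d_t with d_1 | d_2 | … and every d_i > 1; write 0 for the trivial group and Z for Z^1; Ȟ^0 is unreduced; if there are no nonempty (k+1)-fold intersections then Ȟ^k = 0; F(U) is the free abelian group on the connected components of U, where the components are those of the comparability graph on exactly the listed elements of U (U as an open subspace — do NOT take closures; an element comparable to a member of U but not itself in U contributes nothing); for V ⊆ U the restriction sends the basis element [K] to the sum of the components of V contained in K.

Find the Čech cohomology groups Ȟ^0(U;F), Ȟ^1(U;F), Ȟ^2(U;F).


Ȟ^0(U;F) ≅ Z^12,  Ȟ^1(U;F) ≅ 0,  Ȟ^2(U;F) ≅ 0

cover nerve:
  U12={v,w,a} U15={p,r,z} U23={b,e,j} U34={x,d} U45={q,t,u}
components per intersection:
  U1: {p,z} {r} {v} {w,a} {f}
  U2: {s,y} {v} {w,a} {b,e} {j}
  U3: {x} {b,e} {d} {i,j}
  U4: {q,u} {t} {x,h} {d}
  U5: {p,z,c,g} {q,u} {r} {t}
  U12: {v} {w,a}
  U15: {p,z} {r}
  U23: {b,e} {j}
  U34: {x} {d}
  U45: {q,u} {t}
C dims 22,10; δ0: rk 10, SNF 1^10
Ȟ^0: (22−10)−0=12 ⇒ Z^12
Ȟ^1: (10−0)−10=0 ⇒ 0
Ȟ^2: (0−0)−0=0 ⇒ 0


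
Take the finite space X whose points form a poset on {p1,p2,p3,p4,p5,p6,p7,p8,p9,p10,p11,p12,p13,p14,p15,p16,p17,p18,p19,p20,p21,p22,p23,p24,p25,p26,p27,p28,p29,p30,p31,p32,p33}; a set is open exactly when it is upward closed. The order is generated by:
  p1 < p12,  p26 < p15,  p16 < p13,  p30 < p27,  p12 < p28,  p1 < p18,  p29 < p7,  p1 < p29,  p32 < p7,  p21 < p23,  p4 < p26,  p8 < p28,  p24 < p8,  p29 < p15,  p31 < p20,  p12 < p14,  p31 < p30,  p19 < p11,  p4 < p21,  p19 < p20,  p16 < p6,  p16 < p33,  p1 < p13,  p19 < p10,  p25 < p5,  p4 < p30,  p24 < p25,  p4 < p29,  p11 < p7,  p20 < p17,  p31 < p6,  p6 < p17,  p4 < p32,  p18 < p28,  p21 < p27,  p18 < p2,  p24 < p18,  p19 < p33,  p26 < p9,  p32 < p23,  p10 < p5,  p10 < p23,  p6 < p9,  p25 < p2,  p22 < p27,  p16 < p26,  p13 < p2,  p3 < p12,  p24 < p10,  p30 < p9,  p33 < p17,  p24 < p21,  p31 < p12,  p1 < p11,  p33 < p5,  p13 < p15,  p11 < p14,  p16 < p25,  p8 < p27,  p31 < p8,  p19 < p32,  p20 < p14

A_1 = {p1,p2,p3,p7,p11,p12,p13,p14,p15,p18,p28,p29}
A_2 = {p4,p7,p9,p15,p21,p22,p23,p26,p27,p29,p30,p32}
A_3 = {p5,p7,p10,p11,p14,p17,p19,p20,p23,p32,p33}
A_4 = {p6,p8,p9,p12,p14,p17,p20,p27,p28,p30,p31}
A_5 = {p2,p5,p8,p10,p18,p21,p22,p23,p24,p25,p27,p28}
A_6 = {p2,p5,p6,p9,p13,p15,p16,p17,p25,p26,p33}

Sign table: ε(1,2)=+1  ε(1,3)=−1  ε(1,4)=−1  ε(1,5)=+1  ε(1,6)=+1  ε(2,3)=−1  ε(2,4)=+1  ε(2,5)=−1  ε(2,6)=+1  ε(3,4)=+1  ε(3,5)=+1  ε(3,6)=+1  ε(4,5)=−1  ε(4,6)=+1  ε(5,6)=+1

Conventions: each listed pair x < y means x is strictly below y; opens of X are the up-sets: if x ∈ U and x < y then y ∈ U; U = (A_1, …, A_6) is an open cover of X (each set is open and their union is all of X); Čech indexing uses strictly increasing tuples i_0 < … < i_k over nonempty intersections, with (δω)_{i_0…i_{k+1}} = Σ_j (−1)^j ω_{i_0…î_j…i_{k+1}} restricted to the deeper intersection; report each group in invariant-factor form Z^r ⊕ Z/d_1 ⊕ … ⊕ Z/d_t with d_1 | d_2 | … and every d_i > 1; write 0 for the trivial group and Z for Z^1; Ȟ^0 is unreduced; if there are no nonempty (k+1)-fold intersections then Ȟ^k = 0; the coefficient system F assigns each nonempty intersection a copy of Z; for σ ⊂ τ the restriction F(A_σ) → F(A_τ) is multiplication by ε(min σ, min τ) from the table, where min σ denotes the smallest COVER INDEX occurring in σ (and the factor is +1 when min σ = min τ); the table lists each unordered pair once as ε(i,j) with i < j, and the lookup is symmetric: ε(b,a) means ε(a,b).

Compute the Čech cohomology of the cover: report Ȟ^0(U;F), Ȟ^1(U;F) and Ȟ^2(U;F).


nerve of the cover:
  A12={p7,p15,p29} A13={p7,p11,p14} A14={p12,p14,p28} A15={p2,p18,p28} A16={p2,p13,p15} A23={p7,p23,p32} A24={p9,p27,p30} A25={p21,p22,p23,p27} A26={p9,p15,p26} A34={p14,p17,p20} A35={p5,p10,p23} A36={p5,p17,p33} A45={p8,p27,p28} A46={p6,p9,p17} A56={p2,p5,p25}
  A123={p7} A126={p15} A134={p14} A145={p28} A156={p2} A235={p23} A245={p27} A246={p9} A346={p17} A356={p5}
C dims 6,15,10; δ0: rk 6, SNF 1^5·2; δ1: rk 9, SNF 1^9
Ȟ^0 = (6 − 6) − 0 = 0, so Ȟ^0 ≅ 0
Ȟ^1 = (15 − 9) − 6 = 0 plus torsion [2], so Ȟ^1 ≅ Z/2
Ȟ^2 = (10 − 0) − 9 = 1, so Ȟ^2 ≅ Z

Ȟ^0 ≅ 0; Ȟ^1 ≅ Z/2; Ȟ^2 ≅ Z


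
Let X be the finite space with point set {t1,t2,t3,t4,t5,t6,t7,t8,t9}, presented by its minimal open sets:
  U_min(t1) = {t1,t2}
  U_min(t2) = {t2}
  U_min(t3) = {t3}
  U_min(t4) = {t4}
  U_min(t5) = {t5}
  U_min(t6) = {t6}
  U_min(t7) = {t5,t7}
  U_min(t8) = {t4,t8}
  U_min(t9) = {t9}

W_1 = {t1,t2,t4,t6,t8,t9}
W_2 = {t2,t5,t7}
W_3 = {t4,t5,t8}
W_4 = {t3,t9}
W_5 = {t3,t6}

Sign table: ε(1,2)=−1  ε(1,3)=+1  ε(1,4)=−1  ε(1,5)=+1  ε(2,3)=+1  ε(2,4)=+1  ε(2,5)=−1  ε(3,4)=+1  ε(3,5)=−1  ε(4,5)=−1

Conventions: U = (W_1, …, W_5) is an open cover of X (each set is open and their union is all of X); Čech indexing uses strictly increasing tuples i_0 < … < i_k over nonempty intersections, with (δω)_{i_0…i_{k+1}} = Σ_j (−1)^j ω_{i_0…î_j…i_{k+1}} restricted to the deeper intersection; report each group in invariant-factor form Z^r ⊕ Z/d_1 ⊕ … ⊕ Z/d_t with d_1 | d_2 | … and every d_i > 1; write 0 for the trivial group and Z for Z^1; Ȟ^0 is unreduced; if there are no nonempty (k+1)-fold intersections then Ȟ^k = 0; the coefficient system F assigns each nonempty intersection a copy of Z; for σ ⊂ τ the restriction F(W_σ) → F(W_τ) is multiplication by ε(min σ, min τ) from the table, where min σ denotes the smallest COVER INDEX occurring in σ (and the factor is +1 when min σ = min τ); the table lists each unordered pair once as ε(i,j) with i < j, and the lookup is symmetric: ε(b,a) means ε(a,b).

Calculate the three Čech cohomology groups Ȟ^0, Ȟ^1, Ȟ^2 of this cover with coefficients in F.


nonempty overlaps:
  W12={t2} W13={t4,t8} W14={t9} W15={t6} W23={t5} W45={t3}
C dims 5,6; δ0: rk 5, SNF 1^4·2
degree 0: 5−5−0 = 0 → Ȟ^0 ≅ 0
degree 1: 6−0−5 = 1 plus torsion [2] → Ȟ^1 ≅ Z ⊕ Z/2
degree 2: 0−0−0 = 0 → Ȟ^2 ≅ 0

Ȟ^0 ≅ 0, Ȟ^1 ≅ Z ⊕ Z/2, Ȟ^2 ≅ 0


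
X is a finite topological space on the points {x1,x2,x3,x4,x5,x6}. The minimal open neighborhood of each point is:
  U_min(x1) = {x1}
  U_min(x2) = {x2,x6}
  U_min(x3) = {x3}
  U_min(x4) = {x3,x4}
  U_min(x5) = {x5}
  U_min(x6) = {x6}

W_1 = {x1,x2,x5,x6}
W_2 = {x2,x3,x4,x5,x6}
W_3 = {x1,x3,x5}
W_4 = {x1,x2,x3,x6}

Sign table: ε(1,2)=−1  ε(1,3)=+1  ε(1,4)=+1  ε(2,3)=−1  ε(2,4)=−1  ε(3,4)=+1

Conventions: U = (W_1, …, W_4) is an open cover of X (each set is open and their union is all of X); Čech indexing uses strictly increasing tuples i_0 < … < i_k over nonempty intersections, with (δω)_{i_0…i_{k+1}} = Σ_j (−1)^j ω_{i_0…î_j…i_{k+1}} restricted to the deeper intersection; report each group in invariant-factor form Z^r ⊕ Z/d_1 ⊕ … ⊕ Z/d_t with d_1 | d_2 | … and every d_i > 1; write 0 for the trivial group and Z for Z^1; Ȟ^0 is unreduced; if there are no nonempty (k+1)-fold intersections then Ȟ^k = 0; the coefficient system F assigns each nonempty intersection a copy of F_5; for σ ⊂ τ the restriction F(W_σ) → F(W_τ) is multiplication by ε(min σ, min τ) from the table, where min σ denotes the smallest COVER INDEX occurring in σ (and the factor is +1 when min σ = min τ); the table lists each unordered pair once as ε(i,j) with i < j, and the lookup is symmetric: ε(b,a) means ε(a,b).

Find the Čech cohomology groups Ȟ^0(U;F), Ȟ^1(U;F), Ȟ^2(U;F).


intersection data:
  W12={x2,x5,x6} W13={x1,x5} W14={x1,x2,x6} W23={x3,x5} W24={x2,x3,x6} W34={x1,x3}
  W123={x5} W124={x2,x6} W134={x1} W234={x3}
C dims 4,6,4; δ0: rk_F5 3; δ1: rk_F5 3
Ȟ^0 = (4 − 3) − 0 = 1, so Ȟ^0 ≅ Z/5
Ȟ^1 = (6 − 3) − 3 = 0, so Ȟ^1 ≅ 0
Ȟ^2 = (4 − 0) − 3 = 1, so Ȟ^2 ≅ Z/5

Ȟ^0 = Z/5, Ȟ^1 = 0, Ȟ^2 = Z/5


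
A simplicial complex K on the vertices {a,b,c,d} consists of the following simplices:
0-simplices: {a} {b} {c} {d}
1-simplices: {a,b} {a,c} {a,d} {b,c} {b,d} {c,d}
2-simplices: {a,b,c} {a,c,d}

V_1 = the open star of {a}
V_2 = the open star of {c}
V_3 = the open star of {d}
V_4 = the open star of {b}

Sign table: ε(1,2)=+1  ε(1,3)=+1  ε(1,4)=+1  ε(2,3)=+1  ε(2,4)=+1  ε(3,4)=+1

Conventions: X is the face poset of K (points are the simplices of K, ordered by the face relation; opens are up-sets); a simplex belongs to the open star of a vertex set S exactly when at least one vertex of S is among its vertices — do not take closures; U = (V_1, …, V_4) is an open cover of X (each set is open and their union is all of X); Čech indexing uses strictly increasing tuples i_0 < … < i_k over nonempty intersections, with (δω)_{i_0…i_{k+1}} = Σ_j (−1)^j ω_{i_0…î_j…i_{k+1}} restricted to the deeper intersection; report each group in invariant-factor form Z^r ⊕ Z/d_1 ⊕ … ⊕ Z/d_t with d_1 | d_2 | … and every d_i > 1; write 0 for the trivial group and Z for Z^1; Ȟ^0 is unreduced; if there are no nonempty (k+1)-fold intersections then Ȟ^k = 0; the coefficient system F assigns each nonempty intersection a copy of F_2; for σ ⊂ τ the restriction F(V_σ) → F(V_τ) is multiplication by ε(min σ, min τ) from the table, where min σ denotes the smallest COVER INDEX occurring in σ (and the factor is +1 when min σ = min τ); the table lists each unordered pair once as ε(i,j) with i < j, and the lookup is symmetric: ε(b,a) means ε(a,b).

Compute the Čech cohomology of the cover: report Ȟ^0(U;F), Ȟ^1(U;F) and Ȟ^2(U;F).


intersection data:
  V1={{a},{a,b},{a,c},{a,d},{a,b,c},{a,c,d}} V2={{c},{a,c},{b,c},{c,d},{a,b,c},{a,c,d}} V3={{d},{a,d},{b,d},{c,d},{a,c,d}} V4={{b},{a,b},{b,c},{b,d},{a,b,c}}
  V12={{a,c},{a,b,c},{a,c,d}} V13={{a,d},{a,c,d}} V14={{a,b},{a,b,c}} V23={{c,d},{a,c,d}} V24={{b,c},{a,b,c}} V34={{b,d}}
  V123={{a,c,d}} V124={{a,b,c}}
C dims 4,6,2; δ0: rk_F2 3; δ1: rk_F2 2
Ȟ^0 = (4 − 3) − 0 = 1, so Ȟ^0 ≅ Z/2
Ȟ^1 = (6 − 2) − 3 = 1, so Ȟ^1 ≅ Z/2
Ȟ^2 = (2 − 0) − 2 = 0, so Ȟ^2 ≅ 0

Ȟ^0 ≅ Z/2, Ȟ^1 ≅ Z/2 and Ȟ^2 ≅ 0


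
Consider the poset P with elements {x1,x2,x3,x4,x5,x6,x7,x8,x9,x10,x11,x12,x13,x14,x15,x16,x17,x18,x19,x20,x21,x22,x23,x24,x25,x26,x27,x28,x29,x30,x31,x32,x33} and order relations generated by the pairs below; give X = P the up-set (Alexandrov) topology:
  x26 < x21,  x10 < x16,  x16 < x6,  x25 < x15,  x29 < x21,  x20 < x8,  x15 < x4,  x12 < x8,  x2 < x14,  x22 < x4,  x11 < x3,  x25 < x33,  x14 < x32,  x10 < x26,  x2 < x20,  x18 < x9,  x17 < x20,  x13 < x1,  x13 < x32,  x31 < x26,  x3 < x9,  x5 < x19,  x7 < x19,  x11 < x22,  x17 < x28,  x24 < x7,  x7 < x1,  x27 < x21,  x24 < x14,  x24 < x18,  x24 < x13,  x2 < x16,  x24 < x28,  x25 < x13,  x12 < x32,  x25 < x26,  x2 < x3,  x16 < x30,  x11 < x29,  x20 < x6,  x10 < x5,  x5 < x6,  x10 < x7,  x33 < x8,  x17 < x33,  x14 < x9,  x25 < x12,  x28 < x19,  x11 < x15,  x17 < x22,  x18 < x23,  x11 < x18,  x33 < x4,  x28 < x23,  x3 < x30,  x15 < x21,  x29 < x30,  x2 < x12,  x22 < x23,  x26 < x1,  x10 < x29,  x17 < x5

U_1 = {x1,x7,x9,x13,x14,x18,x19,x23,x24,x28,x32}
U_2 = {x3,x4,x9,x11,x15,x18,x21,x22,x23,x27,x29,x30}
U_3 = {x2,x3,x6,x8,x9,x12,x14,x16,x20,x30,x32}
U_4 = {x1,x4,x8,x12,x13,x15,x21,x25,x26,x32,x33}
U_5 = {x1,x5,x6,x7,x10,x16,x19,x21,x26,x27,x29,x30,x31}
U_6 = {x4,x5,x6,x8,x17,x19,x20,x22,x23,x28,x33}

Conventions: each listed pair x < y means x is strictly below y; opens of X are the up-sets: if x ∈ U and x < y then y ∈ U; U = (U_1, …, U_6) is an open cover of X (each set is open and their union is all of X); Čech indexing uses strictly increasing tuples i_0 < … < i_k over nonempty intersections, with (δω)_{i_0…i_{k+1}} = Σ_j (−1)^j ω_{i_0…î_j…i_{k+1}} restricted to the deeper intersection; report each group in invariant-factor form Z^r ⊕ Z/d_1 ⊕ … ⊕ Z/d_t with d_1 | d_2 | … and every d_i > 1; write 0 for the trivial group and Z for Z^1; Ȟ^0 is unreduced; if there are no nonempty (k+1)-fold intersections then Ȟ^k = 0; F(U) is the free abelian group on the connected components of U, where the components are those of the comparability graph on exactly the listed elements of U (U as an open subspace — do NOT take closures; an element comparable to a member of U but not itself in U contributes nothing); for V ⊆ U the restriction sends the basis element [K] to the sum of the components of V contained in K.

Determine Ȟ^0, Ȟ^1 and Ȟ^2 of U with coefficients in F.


nonempty overlaps:
  U12={x9,x18,x23} U13={x9,x14,x32} U14={x1,x13,x32} U15={x1,x7,x19} U16={x19,x23,x28} U23={x3,x9,x30} U24={x4,x15,x21} U25={x21,x27,x29,x30} U26={x4,x22,x23} U34={x8,x12,x32} U35={x6,x16,x30} U36={x6,x8,x20} U45={x1,x21,x26} U46={x4,x8,x33} U56={x5,x6,x19}
  U123={x9} U126={x23} U134={x32} U145={x1} U156={x19} U235={x30} U245={x21} U246={x4} U346={x8} U356={x6}
components per intersection:
  U1: {x1,x7,x9,x13,x14,x18,x19,x23,x24,x28,x32}
  U2: {x3,x4,x9,x11,x15,x18,x21,x22,x23,x27,x29,x30}
  U3: {x2,x3,x6,x8,x9,x12,x14,x16,x20,x30,x32}
  U4: {x1,x4,x8,x12,x13,x15,x21,x25,x26,x32,x33}
  U5: {x1,x5,x6,x7,x10,x16,x19,x21,x26,x27,x29,x30,x31}
  U6: {x4,x5,x6,x8,x17,x19,x20,x22,x23,x28,x33}
  U12: {x9,x18,x23}
  U13: {x9,x14,x32}
  U14: {x1,x13,x32}
  U15: {x1,x7,x19}
  U16: {x19,x23,x28}
  U23: {x3,x9,x30}
  U24: {x4,x15,x21}
  U25: {x21,x27,x29,x30}
  U26: {x4,x22,x23}
  U34: {x8,x12,x32}
  U35: {x6,x16,x30}
  U36: {x6,x8,x20}
  U45: {x1,x21,x26}
  U46: {x4,x8,x33}
  U56: {x5,x6,x19}
  U123: {x9}
  U126: {x23}
  U134: {x32}
  U145: {x1}
  U156: {x19}
  U235: {x30}
  U245: {x21}
  U246: {x4}
  U346: {x8}
  U356: {x6}
C dims 6,15,10; δ0: rk 5, SNF 1^5; δ1: rk 10, SNF 1^9·2
degree 0: 6−5−0 = 1 → Ȟ^0 ≅ Z
degree 1: 15−10−5 = 0 → Ȟ^1 ≅ 0
degree 2: 10−0−10 = 0 plus torsion [2] → Ȟ^2 ≅ Z/2

Ȟ^0(U;F) ≅ Z,  Ȟ^1(U;F) ≅ 0,  Ȟ^2(U;F) ≅ Z/2


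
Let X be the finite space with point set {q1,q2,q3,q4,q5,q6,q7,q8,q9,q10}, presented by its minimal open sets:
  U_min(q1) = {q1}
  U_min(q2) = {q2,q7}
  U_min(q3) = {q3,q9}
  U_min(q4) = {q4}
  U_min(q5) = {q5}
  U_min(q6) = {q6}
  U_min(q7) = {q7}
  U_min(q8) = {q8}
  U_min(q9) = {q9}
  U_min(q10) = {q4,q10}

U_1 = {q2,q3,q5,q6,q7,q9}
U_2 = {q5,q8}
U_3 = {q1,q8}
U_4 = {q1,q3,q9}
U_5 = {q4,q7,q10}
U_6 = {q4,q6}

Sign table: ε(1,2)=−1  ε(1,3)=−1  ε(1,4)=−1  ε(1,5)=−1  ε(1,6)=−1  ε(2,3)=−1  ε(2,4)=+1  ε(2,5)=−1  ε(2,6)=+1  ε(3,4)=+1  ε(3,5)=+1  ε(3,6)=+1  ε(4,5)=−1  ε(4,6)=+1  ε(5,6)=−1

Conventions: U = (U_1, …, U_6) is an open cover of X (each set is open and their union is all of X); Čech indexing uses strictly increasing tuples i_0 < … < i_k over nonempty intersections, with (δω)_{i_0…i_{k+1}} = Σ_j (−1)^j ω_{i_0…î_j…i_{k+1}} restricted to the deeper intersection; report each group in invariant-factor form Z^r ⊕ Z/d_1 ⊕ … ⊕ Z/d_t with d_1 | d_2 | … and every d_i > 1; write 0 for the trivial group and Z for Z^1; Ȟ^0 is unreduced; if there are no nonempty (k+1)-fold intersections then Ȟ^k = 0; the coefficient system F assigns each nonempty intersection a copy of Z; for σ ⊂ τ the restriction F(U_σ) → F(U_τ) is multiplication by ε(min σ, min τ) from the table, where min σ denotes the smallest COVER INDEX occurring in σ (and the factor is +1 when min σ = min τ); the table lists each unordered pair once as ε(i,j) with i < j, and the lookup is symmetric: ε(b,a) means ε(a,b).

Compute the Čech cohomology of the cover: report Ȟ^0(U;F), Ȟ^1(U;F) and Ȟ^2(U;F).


nonempty overlaps:
  U12={q5} U14={q3,q9} U15={q7} U16={q6} U23={q8} U34={q1} U56={q4}
C dims 6,7; δ0: rk 6, SNF 1^5·2
degree 0: 6−6−0 = 0 → Ȟ^0 ≅ 0
degree 1: 7−0−6 = 1 plus torsion [2] → Ȟ^1 ≅ Z ⊕ Z/2
degree 2: 0−0−0 = 0 → Ȟ^2 ≅ 0

Ȟ^0 ≅ 0, Ȟ^1 ≅ Z ⊕ Z/2 and Ȟ^2 ≅ 0


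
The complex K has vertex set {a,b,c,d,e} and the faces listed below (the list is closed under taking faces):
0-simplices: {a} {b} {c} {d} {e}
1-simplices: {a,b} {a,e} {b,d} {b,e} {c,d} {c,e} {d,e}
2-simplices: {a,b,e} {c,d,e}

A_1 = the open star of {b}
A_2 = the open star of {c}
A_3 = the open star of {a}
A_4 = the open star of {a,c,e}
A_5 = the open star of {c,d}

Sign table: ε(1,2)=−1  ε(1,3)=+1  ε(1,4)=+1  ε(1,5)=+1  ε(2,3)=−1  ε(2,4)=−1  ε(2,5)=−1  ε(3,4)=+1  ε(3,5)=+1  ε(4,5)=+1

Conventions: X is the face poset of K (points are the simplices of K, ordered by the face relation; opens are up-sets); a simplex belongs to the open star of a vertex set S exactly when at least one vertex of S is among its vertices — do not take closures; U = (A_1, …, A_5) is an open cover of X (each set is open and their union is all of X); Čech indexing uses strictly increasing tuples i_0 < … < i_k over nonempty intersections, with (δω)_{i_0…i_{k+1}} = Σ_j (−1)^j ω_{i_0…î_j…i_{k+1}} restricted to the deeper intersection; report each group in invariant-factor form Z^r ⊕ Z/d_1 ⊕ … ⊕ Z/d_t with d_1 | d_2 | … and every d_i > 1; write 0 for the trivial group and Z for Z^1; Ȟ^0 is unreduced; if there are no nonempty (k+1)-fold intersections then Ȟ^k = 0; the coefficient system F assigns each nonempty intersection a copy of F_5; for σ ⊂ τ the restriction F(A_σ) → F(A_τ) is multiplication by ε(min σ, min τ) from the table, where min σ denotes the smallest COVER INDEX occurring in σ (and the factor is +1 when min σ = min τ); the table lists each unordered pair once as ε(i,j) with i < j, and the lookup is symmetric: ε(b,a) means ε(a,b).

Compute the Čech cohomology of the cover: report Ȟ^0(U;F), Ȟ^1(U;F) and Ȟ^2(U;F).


Ȟ^0(U;F) ≅ Z/5; Ȟ^1(U;F) ≅ Z/5; Ȟ^2(U;F) ≅ 0

intersection data:
  A1={{b},{a,b},{b,d},{b,e},{a,b,e}} A2={{c},{c,d},{c,e},{c,d,e}} A3={{a},{a,b},{a,e},{a,b,e}} A4={{a},{c},{e},{a,b},{a,e},{b,e},{c,d},{c,e},{d,e},{a,b,e},{c,d,e}} A5={{c},{d},{b,d},{c,d},{c,e},{d,e},{c,d,e}}
  A13={{a,b},{a,b,e}} A14={{a,b},{b,e},{a,b,e}} A15={{b,d}} A24={{c},{c,d},{c,e},{c,d,e}} A25={{c},{c,d},{c,e},{c,d,e}} A34={{a},{a,b},{a,e},{a,b,e}} A45={{c},{c,d},{c,e},{d,e},{c,d,e}}
  A134={{a,b},{a,b,e}} A245={{c},{c,d},{c,e},{c,d,e}}
C dims 5,7,2; δ0: rk_F5 4; δ1: rk_F5 2
Ȟ^0 = (5 − 4) − 0 = 1, so Ȟ^0 ≅ Z/5
Ȟ^1 = (7 − 2) − 4 = 1, so Ȟ^1 ≅ Z/5
Ȟ^2 = (2 − 0) − 2 = 0, so Ȟ^2 ≅ 0


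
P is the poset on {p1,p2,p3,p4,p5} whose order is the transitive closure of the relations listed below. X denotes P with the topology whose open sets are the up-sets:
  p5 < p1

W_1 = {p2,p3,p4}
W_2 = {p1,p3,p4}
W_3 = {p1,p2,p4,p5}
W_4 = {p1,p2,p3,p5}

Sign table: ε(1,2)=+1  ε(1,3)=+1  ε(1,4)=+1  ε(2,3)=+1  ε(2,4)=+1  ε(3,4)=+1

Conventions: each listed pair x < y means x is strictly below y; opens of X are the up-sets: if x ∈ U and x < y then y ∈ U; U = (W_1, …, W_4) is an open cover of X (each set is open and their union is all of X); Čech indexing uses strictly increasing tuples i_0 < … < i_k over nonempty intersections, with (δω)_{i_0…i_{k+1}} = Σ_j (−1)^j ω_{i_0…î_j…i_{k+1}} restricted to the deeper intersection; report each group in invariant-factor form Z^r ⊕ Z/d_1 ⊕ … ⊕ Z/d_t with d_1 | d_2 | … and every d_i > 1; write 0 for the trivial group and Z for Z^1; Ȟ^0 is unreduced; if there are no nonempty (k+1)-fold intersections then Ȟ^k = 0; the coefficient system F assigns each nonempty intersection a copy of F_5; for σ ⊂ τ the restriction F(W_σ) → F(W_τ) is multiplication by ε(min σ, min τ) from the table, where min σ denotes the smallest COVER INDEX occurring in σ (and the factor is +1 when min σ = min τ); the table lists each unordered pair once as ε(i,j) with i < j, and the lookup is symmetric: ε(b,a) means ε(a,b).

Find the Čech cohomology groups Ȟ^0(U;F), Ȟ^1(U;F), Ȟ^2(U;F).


Ȟ^0 ≅ Z/5; Ȟ^1 ≅ 0; Ȟ^2 ≅ Z/5

nerve simplices:
  W12={p3,p4} W13={p2,p4} W14={p2,p3} W23={p1,p4} W24={p1,p3} W34={p1,p2,p5}
  W123={p4} W124={p3} W134={p2} W234={p1}
C dims 4,6,4; δ0: rk_F5 3; δ1: rk_F5 3
degree 0: 4−3−0 = 1 → Ȟ^0 ≅ Z/5
degree 1: 6−3−3 = 0 → Ȟ^1 ≅ 0
degree 2: 4−0−3 = 1 → Ȟ^2 ≅ Z/5


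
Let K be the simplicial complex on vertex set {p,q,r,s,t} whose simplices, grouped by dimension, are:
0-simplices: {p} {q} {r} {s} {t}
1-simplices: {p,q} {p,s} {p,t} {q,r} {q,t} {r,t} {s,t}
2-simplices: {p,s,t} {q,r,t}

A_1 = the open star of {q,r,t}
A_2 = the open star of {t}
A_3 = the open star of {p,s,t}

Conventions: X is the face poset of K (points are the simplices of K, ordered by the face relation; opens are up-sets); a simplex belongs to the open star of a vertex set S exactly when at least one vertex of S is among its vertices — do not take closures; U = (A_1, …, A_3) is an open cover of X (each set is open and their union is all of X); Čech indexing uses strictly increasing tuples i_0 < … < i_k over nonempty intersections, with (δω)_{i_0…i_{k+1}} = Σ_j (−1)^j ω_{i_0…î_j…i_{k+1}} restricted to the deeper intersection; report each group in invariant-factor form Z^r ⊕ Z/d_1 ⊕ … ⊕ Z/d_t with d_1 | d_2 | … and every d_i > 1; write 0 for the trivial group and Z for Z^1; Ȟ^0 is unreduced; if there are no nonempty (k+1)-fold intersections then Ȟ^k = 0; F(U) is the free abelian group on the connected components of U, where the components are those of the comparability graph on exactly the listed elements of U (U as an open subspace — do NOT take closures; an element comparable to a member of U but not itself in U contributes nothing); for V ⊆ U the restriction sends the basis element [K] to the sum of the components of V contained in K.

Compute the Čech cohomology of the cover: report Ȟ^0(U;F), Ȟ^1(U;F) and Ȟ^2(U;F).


Ȟ^0 = Z, Ȟ^1 = Z and Ȟ^2 = 0

nonempty intersections:
  A1={{q},{r},{t},{p,q},{p,t},{q,r},{q,t},{r,t},{s,t},{p,s,t},{q,r,t}} A2={{t},{p,t},{q,t},{r,t},{s,t},{p,s,t},{q,r,t}} A3={{p},{s},{t},{p,q},{p,s},{p,t},{q,t},{r,t},{s,t},{p,s,t},{q,r,t}}
  A12={{t},{p,t},{q,t},{r,t},{s,t},{p,s,t},{q,r,t}} A13={{t},{p,q},{p,t},{q,t},{r,t},{s,t},{p,s,t},{q,r,t}} A23={{t},{p,t},{q,t},{r,t},{s,t},{p,s,t},{q,r,t}}
  A123={{t},{p,t},{q,t},{r,t},{s,t},{p,s,t},{q,r,t}}
components per intersection:
  A1: {{q},{r},{t},{p,q},{p,t},{q,r},{q,t},{r,t},{s,t},{p,s,t},{q,r,t}}
  A2: {{t},{p,t},{q,t},{r,t},{s,t},{p,s,t},{q,r,t}}
  A3: {{p},{s},{t},{p,q},{p,s},{p,t},{q,t},{r,t},{s,t},{p,s,t},{q,r,t}}
  A12: {{t},{p,t},{q,t},{r,t},{s,t},{p,s,t},{q,r,t}}
  A13: {{t},{p,t},{q,t},{r,t},{s,t},{p,s,t},{q,r,t}} {{p,q}}
  A23: {{t},{p,t},{q,t},{r,t},{s,t},{p,s,t},{q,r,t}}
  A123: {{t},{p,t},{q,t},{r,t},{s,t},{p,s,t},{q,r,t}}
C dims 3,4,1; δ0: rk 2, SNF 1^2; δ1: rk 1, SNF 1^1
Ȟ^0: (3−2)−0=1 ⇒ Z
Ȟ^1: (4−1)−2=1 ⇒ Z
Ȟ^2: (1−0)−1=0 ⇒ 0


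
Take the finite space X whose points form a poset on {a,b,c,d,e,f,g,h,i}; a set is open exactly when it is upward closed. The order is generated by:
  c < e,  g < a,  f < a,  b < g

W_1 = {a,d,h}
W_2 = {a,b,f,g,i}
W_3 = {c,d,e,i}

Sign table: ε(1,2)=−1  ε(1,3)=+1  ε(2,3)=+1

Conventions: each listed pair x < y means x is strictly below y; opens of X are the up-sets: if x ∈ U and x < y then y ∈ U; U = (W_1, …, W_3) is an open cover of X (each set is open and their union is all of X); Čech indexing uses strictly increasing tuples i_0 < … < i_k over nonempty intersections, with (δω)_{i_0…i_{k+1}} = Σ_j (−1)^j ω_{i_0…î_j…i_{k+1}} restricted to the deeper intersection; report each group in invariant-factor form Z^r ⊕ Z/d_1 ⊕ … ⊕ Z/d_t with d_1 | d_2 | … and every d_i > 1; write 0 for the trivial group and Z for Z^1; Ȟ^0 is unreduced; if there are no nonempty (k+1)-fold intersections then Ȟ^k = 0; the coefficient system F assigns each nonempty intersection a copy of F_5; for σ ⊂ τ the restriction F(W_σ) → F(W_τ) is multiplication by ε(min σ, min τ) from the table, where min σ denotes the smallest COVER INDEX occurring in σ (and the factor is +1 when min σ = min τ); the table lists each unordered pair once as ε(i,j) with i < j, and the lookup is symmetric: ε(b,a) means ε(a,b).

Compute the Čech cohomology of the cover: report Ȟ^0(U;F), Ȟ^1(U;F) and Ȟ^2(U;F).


Ȟ^0 = 0, Ȟ^1 = 0 and Ȟ^2 = 0

cover nerve:
  W12={a} W13={d} W23={i}
C dims 3,3; δ0: rk_F5 3
Ȟ^0: (3−3)−0=0 ⇒ 0
Ȟ^1: (3−0)−3=0 ⇒ 0
Ȟ^2: (0−0)−0=0 ⇒ 0


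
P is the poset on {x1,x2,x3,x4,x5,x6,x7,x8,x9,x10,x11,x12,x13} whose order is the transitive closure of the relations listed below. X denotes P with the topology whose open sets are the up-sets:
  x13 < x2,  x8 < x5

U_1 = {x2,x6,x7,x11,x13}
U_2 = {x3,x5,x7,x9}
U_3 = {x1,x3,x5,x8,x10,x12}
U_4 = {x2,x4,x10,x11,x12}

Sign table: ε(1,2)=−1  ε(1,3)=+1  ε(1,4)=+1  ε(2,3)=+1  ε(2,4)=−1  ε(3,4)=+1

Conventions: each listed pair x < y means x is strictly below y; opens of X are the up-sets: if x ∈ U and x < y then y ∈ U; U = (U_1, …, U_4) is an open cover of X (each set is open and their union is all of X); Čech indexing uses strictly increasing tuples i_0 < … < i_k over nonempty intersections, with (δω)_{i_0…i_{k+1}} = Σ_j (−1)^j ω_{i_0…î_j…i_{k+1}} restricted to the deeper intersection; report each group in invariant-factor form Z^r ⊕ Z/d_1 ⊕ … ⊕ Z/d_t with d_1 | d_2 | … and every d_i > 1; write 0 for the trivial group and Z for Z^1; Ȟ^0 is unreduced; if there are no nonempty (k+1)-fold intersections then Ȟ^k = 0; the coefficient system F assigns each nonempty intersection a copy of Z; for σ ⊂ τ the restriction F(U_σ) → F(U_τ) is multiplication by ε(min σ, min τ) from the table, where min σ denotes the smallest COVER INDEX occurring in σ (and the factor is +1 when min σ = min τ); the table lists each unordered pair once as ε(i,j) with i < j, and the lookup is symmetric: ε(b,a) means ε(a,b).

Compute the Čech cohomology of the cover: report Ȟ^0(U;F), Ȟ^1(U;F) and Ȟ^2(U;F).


nerve of the cover:
  U12={x7} U14={x2,x11} U23={x3,x5} U34={x10,x12}
C dims 4,4; δ0: rk 4, SNF 1^3·2
Ȟ^0 = (4 − 4) − 0 = 0, so Ȟ^0 ≅ 0
Ȟ^1 = (4 − 0) − 4 = 0 plus torsion [2], so Ȟ^1 ≅ Z/2
Ȟ^2 = (0 − 0) − 0 = 0, so Ȟ^2 ≅ 0

Ȟ^0(U;F) ≅ 0, Ȟ^1(U;F) ≅ Z/2 and Ȟ^2(U;F) ≅ 0


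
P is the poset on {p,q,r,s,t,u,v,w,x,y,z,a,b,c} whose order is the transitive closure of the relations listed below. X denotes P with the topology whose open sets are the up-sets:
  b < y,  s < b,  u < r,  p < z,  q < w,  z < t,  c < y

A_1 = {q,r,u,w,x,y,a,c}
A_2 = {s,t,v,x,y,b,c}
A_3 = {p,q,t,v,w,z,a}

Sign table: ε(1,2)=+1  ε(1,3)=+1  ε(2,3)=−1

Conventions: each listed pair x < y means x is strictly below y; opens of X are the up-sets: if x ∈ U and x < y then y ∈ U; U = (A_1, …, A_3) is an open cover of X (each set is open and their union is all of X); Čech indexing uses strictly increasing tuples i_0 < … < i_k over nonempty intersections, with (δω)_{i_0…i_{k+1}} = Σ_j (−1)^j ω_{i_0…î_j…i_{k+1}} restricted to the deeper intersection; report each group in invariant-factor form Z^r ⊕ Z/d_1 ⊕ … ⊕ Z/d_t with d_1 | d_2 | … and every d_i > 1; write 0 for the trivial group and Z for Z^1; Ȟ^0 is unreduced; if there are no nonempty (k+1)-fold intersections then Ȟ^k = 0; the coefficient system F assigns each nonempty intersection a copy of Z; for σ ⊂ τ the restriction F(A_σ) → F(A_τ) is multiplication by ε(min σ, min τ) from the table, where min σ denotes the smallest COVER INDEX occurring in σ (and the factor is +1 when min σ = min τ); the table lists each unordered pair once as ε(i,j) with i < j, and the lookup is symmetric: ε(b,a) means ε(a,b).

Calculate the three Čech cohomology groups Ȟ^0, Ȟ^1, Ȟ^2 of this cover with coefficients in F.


Ȟ^0(U;F) ≅ 0, Ȟ^1(U;F) ≅ Z/2, Ȟ^2(U;F) ≅ 0

cover nerve:
  A12={x,y,c} A13={q,w,a} A23={t,v}
C dims 3,3; δ0: rk 3, SNF 1^2·2
Ȟ^0: (3−3)−0=0 ⇒ 0
Ȟ^1: (3−0)−3=0 plus torsion [2] ⇒ Z/2
Ȟ^2: (0−0)−0=0 ⇒ 0


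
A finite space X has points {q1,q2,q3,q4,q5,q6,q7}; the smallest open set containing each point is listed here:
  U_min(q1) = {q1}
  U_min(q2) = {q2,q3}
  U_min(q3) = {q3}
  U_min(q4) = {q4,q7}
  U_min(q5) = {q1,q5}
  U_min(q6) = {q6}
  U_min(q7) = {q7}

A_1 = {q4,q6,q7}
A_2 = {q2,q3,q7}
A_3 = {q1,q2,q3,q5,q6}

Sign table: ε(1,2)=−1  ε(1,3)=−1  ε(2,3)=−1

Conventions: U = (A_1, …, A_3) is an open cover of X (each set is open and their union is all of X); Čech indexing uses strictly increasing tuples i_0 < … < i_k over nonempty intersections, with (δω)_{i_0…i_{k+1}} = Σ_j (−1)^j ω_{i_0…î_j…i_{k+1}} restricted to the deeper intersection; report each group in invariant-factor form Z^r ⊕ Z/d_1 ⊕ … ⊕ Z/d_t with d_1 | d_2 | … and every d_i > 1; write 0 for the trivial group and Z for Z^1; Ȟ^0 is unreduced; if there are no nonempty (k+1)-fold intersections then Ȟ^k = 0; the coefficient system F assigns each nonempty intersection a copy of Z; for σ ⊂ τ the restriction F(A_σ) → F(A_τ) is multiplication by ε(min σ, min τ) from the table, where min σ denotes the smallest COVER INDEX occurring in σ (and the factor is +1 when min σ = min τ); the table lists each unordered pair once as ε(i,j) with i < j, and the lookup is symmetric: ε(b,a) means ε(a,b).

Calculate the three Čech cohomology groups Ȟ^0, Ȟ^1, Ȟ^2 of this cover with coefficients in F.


Ȟ^0 = 0, Ȟ^1 = Z/2 and Ȟ^2 = 0

nerve simplices:
  A12={q7} A13={q6} A23={q2,q3}
C dims 3,3; δ0: rk 3, SNF 1^2·2
degree 0: 3−3−0 = 0 → Ȟ^0 ≅ 0
degree 1: 3−0−3 = 0 plus torsion [2] → Ȟ^1 ≅ Z/2
degree 2: 0−0−0 = 0 → Ȟ^2 ≅ 0
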